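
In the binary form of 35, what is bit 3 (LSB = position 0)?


0b100011, position 3 = 0

0


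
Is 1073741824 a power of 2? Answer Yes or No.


0b1000000000000000000000000000000. Only one bit set => Yes

Yes


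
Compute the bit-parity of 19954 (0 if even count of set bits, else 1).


0b100110111110010 has 9 ones => parity 1

1


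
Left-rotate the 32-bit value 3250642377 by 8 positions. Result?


Rotate 0b11000001110000001101110111001001 left by 8 (32-bit) = 0b11000000110111011100100111000001 = 3235760577

3235760577


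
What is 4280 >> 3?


0b1000010111000 >> 3 = 0b1000010111 = 535

535


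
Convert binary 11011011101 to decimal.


11011011101 in decimal = 1757

1757


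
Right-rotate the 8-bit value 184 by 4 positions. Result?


Rotate 0b10111000 right by 4 (8-bit) = 0b10001011 = 139

139


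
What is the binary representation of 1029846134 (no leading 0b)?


1029846134 = 111101011000100011010001110110 in binary

111101011000100011010001110110


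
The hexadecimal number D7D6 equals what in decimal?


D7D6 hex = 55254 decimal

55254


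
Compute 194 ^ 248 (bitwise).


0b11000010 ^ 0b11111000 = 0b111010 = 58

58


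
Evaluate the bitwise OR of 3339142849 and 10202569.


0b11000111000001110100011011000001 | 0b100110111010110111001001 = 0b11000111100111111110111111001001 = 3349147593

3349147593


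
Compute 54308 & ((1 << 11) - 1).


54308 & 2047 = 1060

1060


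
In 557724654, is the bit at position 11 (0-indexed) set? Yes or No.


0b100001001111100011001111101110, bit 11 = 0. No

No


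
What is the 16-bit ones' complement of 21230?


21230 ^ 65535 = 44305

44305


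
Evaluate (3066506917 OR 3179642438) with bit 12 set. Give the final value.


Step 1: 3066506917 | 3179642438 = 3217522407
Step 2: 3217522407 | (1 << 12) = 3217522407 | 4096 = 3217522407

3217522407


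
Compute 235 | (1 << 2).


235 | (1 << 2) = 235 | 4 = 239

239


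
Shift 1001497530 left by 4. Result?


0b111011101100011010001110111010 << 4 = 0b1110111011000110100011101110100000 = 16023960480

16023960480


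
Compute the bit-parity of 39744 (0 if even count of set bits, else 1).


0b1001101101000000 has 6 ones => parity 0

0


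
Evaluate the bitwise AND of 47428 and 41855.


0b1011100101000100 & 0b1010001101111111 = 0b1010000101000100 = 41284

41284


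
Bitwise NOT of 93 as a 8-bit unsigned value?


~0b1011101 = 0b10100010 = 162 (8-bit unsigned)

162


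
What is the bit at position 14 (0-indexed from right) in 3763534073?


0b11100000010100101111100011111001, position 14 = 1

1


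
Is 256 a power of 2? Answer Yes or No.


0b100000000. Only one bit set => Yes

Yes


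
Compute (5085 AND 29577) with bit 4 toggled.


Step 1: 5085 & 29577 = 5001
Step 2: 5001 ^ (1 << 4) = 5001 ^ 16 = 5017

5017


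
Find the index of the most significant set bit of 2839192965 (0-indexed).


0b10101001001110101010010110000101. Highest set bit at position 31

31


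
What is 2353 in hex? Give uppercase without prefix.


2353 = 931 hex

931


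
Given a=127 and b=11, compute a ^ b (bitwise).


127 ^ 11 = 116

116


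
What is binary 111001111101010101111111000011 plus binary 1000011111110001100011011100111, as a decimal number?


111001111101010101111111000011 + 1000011111110001100011011100111 = 1111101111011100010011010101010 = 2112759466

2112759466


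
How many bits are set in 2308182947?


0b10001001100101000001001110100011 has 13 set bits

13


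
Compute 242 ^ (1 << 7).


242 ^ (1 << 7) = 242 ^ 128 = 114

114


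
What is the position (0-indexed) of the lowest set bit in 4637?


0b1001000011101. Lowest set bit at position 0

0


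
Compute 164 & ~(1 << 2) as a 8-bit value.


164 & ~(1 << 2) = 160

160


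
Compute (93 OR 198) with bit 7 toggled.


Step 1: 93 | 198 = 223
Step 2: 223 ^ (1 << 7) = 223 ^ 128 = 95

95


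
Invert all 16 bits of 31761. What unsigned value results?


31761 ^ 65535 = 33774

33774


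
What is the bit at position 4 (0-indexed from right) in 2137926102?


0b1111111011011100010100111010110, position 4 = 1

1


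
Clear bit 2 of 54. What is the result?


54 & ~(1 << 2) = 50

50


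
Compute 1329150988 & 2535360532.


0b1001111001110010011110000001100 & 0b10010111000111101000100000010100 = 0b111000110000000100000000100 = 119015428

119015428


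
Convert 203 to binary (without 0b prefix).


203 = 11001011 in binary

11001011


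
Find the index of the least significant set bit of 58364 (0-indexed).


0b1110001111111100. Lowest set bit at position 2

2


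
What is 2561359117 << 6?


0b10011000101010110011110100001101 << 6 = 0b10011000101010110011110100001101000000 = 163926983488

163926983488


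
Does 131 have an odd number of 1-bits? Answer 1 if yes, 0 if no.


0b10000011 has 3 ones => parity 1

1


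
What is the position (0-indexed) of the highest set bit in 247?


0b11110111. Highest set bit at position 7

7


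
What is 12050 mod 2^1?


12050 & 1 = 0

0


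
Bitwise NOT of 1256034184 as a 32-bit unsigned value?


~0b1001010110111011000111110001000 = 0b10110101001000100111000001110111 = 3038933111 (32-bit unsigned)

3038933111


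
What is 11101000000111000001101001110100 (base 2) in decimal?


11101000000111000001101001110100 in decimal = 3894155892

3894155892


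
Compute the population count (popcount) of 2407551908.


0b10001111100000000101001110100100 has 13 set bits

13


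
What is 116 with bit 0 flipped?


116 ^ (1 << 0) = 116 ^ 1 = 117

117


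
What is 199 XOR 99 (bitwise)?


0b11000111 ^ 0b1100011 = 0b10100100 = 164

164


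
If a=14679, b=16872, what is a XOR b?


14679 ^ 16872 = 30911

30911


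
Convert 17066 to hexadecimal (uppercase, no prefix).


17066 = 42AA hex

42AA


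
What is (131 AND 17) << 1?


Step 1: 131 & 17 = 1
Step 2: 1 << 1 = 2

2


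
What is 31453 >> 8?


0b111101011011101 >> 8 = 0b1111010 = 122

122


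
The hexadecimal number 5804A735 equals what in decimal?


5804A735 hex = 1476699957 decimal

1476699957


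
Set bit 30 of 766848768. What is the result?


766848768 | (1 << 30) = 766848768 | 1073741824 = 1840590592

1840590592


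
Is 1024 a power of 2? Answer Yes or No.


0b10000000000. Only one bit set => Yes

Yes


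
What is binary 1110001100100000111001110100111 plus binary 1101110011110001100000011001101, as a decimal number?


1110001100100000111001110100111 + 1101110011110001100000011001101 = 11100000000010010011010001110100 = 3758699636

3758699636


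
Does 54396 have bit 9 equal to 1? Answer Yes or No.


0b1101010001111100, bit 9 = 0. No

No


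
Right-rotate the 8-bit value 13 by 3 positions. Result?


Rotate 0b1101 right by 3 (8-bit) = 0b10100001 = 161

161


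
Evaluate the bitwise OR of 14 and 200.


0b1110 | 0b11001000 = 0b11001110 = 206

206


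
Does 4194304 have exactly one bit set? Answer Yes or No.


0b10000000000000000000000. Only one bit set => Yes

Yes


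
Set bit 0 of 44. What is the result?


44 | (1 << 0) = 44 | 1 = 45

45


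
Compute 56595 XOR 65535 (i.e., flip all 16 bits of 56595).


56595 ^ 65535 = 8940

8940


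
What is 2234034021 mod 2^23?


2234034021 & 8388607 = 2664293

2664293


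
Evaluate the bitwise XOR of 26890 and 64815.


0b110100100001010 ^ 0b1111110100101111 = 0b1001010000100101 = 37925

37925


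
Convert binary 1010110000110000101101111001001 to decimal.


1010110000110000101101111001001 in decimal = 1444436937

1444436937


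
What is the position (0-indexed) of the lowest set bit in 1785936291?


0b1101010011100110011100110100011. Lowest set bit at position 0

0


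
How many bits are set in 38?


0b100110 has 3 set bits

3


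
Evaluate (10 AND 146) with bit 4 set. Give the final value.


Step 1: 10 & 146 = 2
Step 2: 2 | (1 << 4) = 2 | 16 = 18

18


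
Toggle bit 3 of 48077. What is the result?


48077 ^ (1 << 3) = 48077 ^ 8 = 48069

48069


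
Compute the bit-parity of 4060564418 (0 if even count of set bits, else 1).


0b11110010000001110100101111000010 has 15 ones => parity 1

1


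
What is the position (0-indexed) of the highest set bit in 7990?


0b1111100110110. Highest set bit at position 12

12


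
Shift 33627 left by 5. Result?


0b1000001101011011 << 5 = 0b100000110101101100000 = 1076064

1076064


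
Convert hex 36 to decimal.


36 hex = 54 decimal

54


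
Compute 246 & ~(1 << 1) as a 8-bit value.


246 & ~(1 << 1) = 244

244


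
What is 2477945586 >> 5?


0b10010011101100100111001011110010 >> 5 = 0b100100111011001001110010111 = 77435799

77435799


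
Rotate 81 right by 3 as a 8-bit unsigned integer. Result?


Rotate 0b1010001 right by 3 (8-bit) = 0b101010 = 42

42


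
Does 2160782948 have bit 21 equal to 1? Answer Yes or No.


0b10000000110010101110111001100100, bit 21 = 0. No

No


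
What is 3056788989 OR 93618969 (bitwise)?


0b10110110001100101110010111111101 | 0b101100101001000001100011001 = 0b10110111101101101110011111111101 = 3082217469

3082217469


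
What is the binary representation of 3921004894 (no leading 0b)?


3921004894 = 11101001101101011100100101011110 in binary

11101001101101011100100101011110


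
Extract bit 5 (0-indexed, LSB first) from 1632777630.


0b1100001010100100011010110011110, position 5 = 0

0


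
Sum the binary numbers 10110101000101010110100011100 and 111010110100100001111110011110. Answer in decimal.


10110101000101010110100011100 + 111010110100100001111110011110 = 1010001011101001100110010111010 = 1366609082

1366609082


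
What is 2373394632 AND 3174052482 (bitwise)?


0b10001101011101110010000011001000 & 0b10111101001100000011001010000010 = 0b10001101001100000010000010000000 = 2368741504

2368741504


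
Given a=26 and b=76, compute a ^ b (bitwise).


26 ^ 76 = 86

86


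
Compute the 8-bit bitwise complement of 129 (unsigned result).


~0b10000001 = 0b1111110 = 126 (8-bit unsigned)

126


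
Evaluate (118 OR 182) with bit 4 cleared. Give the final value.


Step 1: 118 | 182 = 246
Step 2: 246 & ~(1 << 4) = 230

230


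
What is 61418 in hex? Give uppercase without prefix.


61418 = EFEA hex

EFEA


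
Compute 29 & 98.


0b11101 & 0b1100010 = 0b0 = 0

0


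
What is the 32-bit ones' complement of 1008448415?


1008448415 ^ 4294967295 = 3286518880

3286518880


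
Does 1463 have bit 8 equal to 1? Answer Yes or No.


0b10110110111, bit 8 = 1. Yes

Yes


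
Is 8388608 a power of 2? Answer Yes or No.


0b100000000000000000000000. Only one bit set => Yes

Yes


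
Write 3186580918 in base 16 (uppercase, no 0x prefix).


3186580918 = BDEF5DB6 hex

BDEF5DB6


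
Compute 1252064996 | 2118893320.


0b1001010101000001111111011100100 | 0b1111110010010111011111100001000 = 0b1111110111010111111111111101100 = 2129395692

2129395692


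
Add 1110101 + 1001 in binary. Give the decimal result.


1110101 + 1001 = 1111110 = 126

126


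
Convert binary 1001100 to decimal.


1001100 in decimal = 76

76


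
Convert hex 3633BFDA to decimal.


3633BFDA hex = 909361114 decimal

909361114


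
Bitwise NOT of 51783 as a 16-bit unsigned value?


~0b1100101001000111 = 0b11010110111000 = 13752 (16-bit unsigned)

13752


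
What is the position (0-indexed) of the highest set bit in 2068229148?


0b1111011010001101010110000011100. Highest set bit at position 30

30


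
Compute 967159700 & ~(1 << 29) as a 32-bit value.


967159700 & ~(1 << 29) = 430288788

430288788


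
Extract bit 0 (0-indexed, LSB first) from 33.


0b100001, position 0 = 1

1


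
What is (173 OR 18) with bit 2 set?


Step 1: 173 | 18 = 191
Step 2: 191 | (1 << 2) = 191 | 4 = 191

191


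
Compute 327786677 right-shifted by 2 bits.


0b10011100010011010000010110101 >> 2 = 0b100111000100110100000101101 = 81946669

81946669


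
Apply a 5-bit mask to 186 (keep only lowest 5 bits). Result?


186 & 31 = 26

26


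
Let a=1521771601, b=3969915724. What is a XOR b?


1521771601 ^ 3969915724 = 3054796573

3054796573


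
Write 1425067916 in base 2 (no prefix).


1425067916 = 1010100111100001100111110001100 in binary

1010100111100001100111110001100


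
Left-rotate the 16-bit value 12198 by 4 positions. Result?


Rotate 0b10111110100110 left by 4 (16-bit) = 0b1111101001100010 = 64098

64098


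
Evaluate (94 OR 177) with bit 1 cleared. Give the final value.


Step 1: 94 | 177 = 255
Step 2: 255 & ~(1 << 1) = 253

253


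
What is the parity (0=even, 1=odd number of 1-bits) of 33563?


0b1000001100011011 has 7 ones => parity 1

1


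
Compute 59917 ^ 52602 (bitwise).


0b1110101000001101 ^ 0b1100110101111010 = 0b10011101110111 = 10103

10103


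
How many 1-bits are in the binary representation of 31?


0b11111 has 5 set bits

5


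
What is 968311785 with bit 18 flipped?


968311785 ^ (1 << 18) = 968311785 ^ 262144 = 968049641

968049641


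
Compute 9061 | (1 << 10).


9061 | (1 << 10) = 9061 | 1024 = 10085

10085


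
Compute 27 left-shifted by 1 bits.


0b11011 << 1 = 0b110110 = 54

54


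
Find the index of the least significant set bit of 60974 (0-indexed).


0b1110111000101110. Lowest set bit at position 1

1


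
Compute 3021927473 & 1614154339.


0b10110100000111101111010000110001 & 0b1100000001101100000101001100011 = 0b100000000101100000000000100001 = 538312737

538312737


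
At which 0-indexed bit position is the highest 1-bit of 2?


0b10. Highest set bit at position 1

1


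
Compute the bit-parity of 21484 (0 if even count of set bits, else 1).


0b101001111101100 has 9 ones => parity 1

1


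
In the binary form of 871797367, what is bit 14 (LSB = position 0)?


0b110011111101101001001001110111, position 14 = 0

0


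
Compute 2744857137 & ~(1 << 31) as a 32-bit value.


2744857137 & ~(1 << 31) = 597373489

597373489


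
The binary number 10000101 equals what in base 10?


10000101 in decimal = 133

133


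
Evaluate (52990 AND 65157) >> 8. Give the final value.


Step 1: 52990 & 65157 = 52868
Step 2: 52868 >> 8 = 206

206


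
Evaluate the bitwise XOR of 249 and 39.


0b11111001 ^ 0b100111 = 0b11011110 = 222

222


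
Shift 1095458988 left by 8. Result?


0b1000001010010110110000010101100 << 8 = 0b100000101001011011000001010110000000000 = 280437500928

280437500928


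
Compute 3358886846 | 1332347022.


0b11001000001101001000101110111110 | 0b1001111011010100000000010001110 = 0b11001111011111101000101110111110 = 3481177022

3481177022


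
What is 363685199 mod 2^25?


363685199 & 33554431 = 28140879

28140879


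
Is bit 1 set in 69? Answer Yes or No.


0b1000101, bit 1 = 0. No

No


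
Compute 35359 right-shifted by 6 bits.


0b1000101000011111 >> 6 = 0b1000101000 = 552

552


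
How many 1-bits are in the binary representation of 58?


0b111010 has 4 set bits

4


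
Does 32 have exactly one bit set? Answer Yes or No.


0b100000. Only one bit set => Yes

Yes


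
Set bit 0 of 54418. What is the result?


54418 | (1 << 0) = 54418 | 1 = 54419

54419


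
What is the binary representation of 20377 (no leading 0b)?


20377 = 100111110011001 in binary

100111110011001


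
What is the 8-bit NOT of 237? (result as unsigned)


~0b11101101 = 0b10010 = 18 (8-bit unsigned)

18


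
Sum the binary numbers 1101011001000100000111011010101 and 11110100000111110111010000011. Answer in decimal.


1101011001000100000111011010101 + 11110100000111110111010000011 = 10001001101001011111110101011000 = 2309356888

2309356888


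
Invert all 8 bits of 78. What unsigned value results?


78 ^ 255 = 177

177


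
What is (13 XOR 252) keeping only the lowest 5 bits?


Step 1: 13 ^ 252 = 241
Step 2: 241 & 31 = 17

17


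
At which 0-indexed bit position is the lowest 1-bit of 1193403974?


0b1000111001000011110011001000110. Lowest set bit at position 1

1


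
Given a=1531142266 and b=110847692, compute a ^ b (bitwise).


1531142266 ^ 110847692 = 1574438582

1574438582


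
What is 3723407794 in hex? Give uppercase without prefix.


3723407794 = DDEEB1B2 hex

DDEEB1B2


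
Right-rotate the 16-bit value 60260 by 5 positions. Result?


Rotate 0b1110101101100100 right by 5 (16-bit) = 0b10011101011011 = 10075

10075


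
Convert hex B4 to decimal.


B4 hex = 180 decimal

180


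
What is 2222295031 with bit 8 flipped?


2222295031 ^ (1 << 8) = 2222295031 ^ 256 = 2222294775

2222294775


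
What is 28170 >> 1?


0b110111000001010 >> 1 = 0b11011100000101 = 14085

14085


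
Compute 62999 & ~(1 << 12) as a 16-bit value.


62999 & ~(1 << 12) = 58903

58903


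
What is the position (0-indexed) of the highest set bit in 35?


0b100011. Highest set bit at position 5

5


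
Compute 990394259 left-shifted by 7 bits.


0b111011000010000011011110010011 << 7 = 0b1110110000100000110111100100110000000 = 126770465152

126770465152


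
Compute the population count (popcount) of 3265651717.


0b11000010101001011110010000000101 has 13 set bits

13


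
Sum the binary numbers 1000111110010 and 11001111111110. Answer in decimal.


1000111110010 + 11001111111110 = 100010111110000 = 17904

17904


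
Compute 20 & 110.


0b10100 & 0b1101110 = 0b100 = 4

4


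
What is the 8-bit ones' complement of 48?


48 ^ 255 = 207

207


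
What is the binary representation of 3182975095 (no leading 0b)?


3182975095 = 10111101101110000101100001110111 in binary

10111101101110000101100001110111


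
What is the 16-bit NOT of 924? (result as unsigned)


~0b1110011100 = 0b1111110001100011 = 64611 (16-bit unsigned)

64611


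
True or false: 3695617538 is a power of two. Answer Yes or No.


0b11011100010001101010011000000010. Multiple bits set => No

No


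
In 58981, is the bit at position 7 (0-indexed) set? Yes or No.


0b1110011001100101, bit 7 = 0. No

No


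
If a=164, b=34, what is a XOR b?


164 ^ 34 = 134

134


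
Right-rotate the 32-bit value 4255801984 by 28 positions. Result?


Rotate 0b11111101101010100110001010000000 right by 28 (32-bit) = 0b11011010101001100010100000001111 = 3668322319

3668322319


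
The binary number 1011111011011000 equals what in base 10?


1011111011011000 in decimal = 48856

48856


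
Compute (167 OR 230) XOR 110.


Step 1: 167 | 230 = 231
Step 2: 231 ^ 110 = 137

137


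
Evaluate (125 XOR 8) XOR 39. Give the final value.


Step 1: 125 ^ 8 = 117
Step 2: 117 ^ 39 = 82

82


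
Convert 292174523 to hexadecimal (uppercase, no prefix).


292174523 = 116A3ABB hex

116A3ABB


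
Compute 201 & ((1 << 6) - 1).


201 & 63 = 9

9


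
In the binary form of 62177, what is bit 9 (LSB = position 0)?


0b1111001011100001, position 9 = 1

1


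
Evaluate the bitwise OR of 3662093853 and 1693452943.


0b11011010010001110001111000011101 | 0b1100100111100000000101010001111 = 0b11111110111101110001111010011111 = 4277608095

4277608095


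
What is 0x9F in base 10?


9F hex = 159 decimal

159


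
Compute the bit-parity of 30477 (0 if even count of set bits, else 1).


0b111011100001101 has 9 ones => parity 1

1


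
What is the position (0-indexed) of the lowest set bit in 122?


0b1111010. Lowest set bit at position 1

1


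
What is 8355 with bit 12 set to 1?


8355 | (1 << 12) = 8355 | 4096 = 12451

12451


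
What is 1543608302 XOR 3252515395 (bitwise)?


0b1011100000000011001011111101110 ^ 0b11000001110111010111001001000011 = 0b10011101110111001110010110101101 = 2648499629

2648499629


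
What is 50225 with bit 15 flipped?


50225 ^ (1 << 15) = 50225 ^ 32768 = 17457

17457


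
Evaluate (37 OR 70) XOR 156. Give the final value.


Step 1: 37 | 70 = 103
Step 2: 103 ^ 156 = 251

251


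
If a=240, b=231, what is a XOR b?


240 ^ 231 = 23

23


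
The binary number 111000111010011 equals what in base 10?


111000111010011 in decimal = 29139

29139


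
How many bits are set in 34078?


0b1000010100011110 has 7 set bits

7


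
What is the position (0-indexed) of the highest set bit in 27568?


0b110101110110000. Highest set bit at position 14

14


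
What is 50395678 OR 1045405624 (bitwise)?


0b11000000001111101000011110 | 0b111110010011111001111110111000 = 0b111111010011111111111110111110 = 1062207422

1062207422


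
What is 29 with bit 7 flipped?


29 ^ (1 << 7) = 29 ^ 128 = 157

157


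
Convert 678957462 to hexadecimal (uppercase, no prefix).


678957462 = 28781196 hex

28781196


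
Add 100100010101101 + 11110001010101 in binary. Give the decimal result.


100100010101101 + 11110001010101 = 1000010100000010 = 34050

34050


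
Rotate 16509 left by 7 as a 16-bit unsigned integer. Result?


Rotate 0b100000001111101 left by 7 (16-bit) = 0b11111010100000 = 16032

16032


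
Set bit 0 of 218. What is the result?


218 | (1 << 0) = 218 | 1 = 219

219


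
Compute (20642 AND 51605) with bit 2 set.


Step 1: 20642 & 51605 = 16512
Step 2: 16512 | (1 << 2) = 16512 | 4 = 16516

16516


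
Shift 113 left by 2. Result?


0b1110001 << 2 = 0b111000100 = 452

452


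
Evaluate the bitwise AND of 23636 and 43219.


0b101110001010100 & 0b1010100011010011 = 0b100001010000 = 2128

2128


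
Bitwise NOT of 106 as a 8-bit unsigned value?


~0b1101010 = 0b10010101 = 149 (8-bit unsigned)

149


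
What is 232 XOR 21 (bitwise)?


0b11101000 ^ 0b10101 = 0b11111101 = 253

253


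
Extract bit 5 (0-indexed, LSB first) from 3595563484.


0b11010110010011111111000111011100, position 5 = 0

0


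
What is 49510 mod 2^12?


49510 & 4095 = 358

358


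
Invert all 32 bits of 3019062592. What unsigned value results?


3019062592 ^ 4294967295 = 1275904703

1275904703


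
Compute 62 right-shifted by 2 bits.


0b111110 >> 2 = 0b1111 = 15

15


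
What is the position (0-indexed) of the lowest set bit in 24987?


0b110000110011011. Lowest set bit at position 0

0


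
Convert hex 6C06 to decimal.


6C06 hex = 27654 decimal

27654


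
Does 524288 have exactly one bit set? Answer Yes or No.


0b10000000000000000000. Only one bit set => Yes

Yes


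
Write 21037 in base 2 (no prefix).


21037 = 101001000101101 in binary

101001000101101


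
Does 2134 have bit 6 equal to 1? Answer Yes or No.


0b100001010110, bit 6 = 1. Yes

Yes


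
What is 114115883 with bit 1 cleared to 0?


114115883 & ~(1 << 1) = 114115881

114115881


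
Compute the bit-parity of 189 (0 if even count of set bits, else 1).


0b10111101 has 6 ones => parity 0

0


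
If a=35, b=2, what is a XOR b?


35 ^ 2 = 33

33


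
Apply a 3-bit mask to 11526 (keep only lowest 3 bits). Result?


11526 & 7 = 6

6


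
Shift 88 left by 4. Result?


0b1011000 << 4 = 0b10110000000 = 1408

1408


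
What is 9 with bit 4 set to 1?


9 | (1 << 4) = 9 | 16 = 25

25


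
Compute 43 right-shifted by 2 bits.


0b101011 >> 2 = 0b1010 = 10

10


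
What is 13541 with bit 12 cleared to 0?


13541 & ~(1 << 12) = 9445

9445


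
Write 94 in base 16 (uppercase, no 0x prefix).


94 = 5E hex

5E


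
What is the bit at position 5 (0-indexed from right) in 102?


0b1100110, position 5 = 1

1


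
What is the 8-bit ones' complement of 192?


192 ^ 255 = 63

63


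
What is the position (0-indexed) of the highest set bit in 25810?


0b110010011010010. Highest set bit at position 14

14


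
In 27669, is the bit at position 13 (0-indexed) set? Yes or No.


0b110110000010101, bit 13 = 1. Yes

Yes


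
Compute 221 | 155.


0b11011101 | 0b10011011 = 0b11011111 = 223

223


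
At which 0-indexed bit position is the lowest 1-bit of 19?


0b10011. Lowest set bit at position 0

0


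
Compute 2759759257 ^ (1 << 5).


2759759257 ^ (1 << 5) = 2759759257 ^ 32 = 2759759289

2759759289


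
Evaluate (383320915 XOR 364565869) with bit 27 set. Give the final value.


Step 1: 383320915 ^ 364565869 = 56874558
Step 2: 56874558 | (1 << 27) = 56874558 | 134217728 = 191092286

191092286


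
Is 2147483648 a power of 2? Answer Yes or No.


0b10000000000000000000000000000000. Only one bit set => Yes

Yes


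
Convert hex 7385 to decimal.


7385 hex = 29573 decimal

29573


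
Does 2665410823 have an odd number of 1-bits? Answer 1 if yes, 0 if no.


0b10011110110111101111000100000111 has 19 ones => parity 1

1


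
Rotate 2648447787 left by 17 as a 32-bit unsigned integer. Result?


Rotate 0b10011101110111000001101100101011 left by 17 (32-bit) = 0b110110010101110011101110111000 = 911686584

911686584


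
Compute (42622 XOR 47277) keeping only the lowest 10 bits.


Step 1: 42622 ^ 47277 = 7891
Step 2: 7891 & 1023 = 723

723


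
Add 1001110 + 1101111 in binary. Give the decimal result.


1001110 + 1101111 = 10111101 = 189

189


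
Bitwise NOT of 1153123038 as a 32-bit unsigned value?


~0b1000100101110110100001011011110 = 0b10111011010001001011110100100001 = 3141844257 (32-bit unsigned)

3141844257


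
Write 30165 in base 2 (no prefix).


30165 = 111010111010101 in binary

111010111010101


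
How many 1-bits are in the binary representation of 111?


0b1101111 has 6 set bits

6


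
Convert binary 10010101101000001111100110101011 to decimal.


10010101101000001111100110101011 in decimal = 2510354859

2510354859


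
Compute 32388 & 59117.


0b111111010000100 & 0b1110011011101101 = 0b110011010000100 = 26244

26244


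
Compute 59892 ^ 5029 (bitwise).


0b1110100111110100 ^ 0b1001110100101 = 0b1111101001010001 = 64081

64081


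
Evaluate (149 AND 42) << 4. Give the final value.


Step 1: 149 & 42 = 0
Step 2: 0 << 4 = 0

0


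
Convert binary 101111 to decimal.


101111 in decimal = 47

47


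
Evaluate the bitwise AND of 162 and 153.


0b10100010 & 0b10011001 = 0b10000000 = 128

128


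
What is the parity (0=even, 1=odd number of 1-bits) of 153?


0b10011001 has 4 ones => parity 0

0


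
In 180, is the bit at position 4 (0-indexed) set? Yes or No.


0b10110100, bit 4 = 1. Yes

Yes


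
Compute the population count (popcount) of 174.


0b10101110 has 5 set bits

5


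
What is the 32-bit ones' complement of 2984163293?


2984163293 ^ 4294967295 = 1310804002

1310804002


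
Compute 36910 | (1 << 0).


36910 | (1 << 0) = 36910 | 1 = 36911

36911


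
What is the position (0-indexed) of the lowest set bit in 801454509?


0b101111110001010011100110101101. Lowest set bit at position 0

0


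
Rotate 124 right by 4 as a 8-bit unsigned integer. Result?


Rotate 0b1111100 right by 4 (8-bit) = 0b11000111 = 199

199


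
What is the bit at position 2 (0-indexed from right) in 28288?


0b110111010000000, position 2 = 0

0


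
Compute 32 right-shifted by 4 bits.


0b100000 >> 4 = 0b10 = 2

2


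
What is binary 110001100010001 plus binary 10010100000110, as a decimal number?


110001100010001 + 10010100000110 = 1000100000010111 = 34839

34839


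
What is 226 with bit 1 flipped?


226 ^ (1 << 1) = 226 ^ 2 = 224

224


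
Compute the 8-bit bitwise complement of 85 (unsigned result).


~0b1010101 = 0b10101010 = 170 (8-bit unsigned)

170


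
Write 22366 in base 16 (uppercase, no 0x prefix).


22366 = 575E hex

575E


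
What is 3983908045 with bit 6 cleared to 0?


3983908045 & ~(1 << 6) = 3983907981

3983907981


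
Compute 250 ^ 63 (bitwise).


0b11111010 ^ 0b111111 = 0b11000101 = 197

197


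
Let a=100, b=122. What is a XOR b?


100 ^ 122 = 30

30


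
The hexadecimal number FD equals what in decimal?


FD hex = 253 decimal

253


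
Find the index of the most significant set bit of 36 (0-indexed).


0b100100. Highest set bit at position 5

5


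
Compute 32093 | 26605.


0b111110101011101 | 0b110011111101101 = 0b111111111111101 = 32765

32765


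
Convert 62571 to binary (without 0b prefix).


62571 = 1111010001101011 in binary

1111010001101011


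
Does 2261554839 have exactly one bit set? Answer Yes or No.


0b10000110110011001001011010010111. Multiple bits set => No

No


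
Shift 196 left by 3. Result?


0b11000100 << 3 = 0b11000100000 = 1568

1568


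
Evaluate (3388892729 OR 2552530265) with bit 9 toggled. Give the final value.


Step 1: 3388892729 | 2552530265 = 3657361273
Step 2: 3657361273 ^ (1 << 9) = 3657361273 ^ 512 = 3657360761

3657360761


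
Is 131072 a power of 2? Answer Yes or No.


0b100000000000000000. Only one bit set => Yes

Yes


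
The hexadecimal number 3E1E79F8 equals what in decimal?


3E1E79F8 hex = 1042184696 decimal

1042184696


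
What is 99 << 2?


0b1100011 << 2 = 0b110001100 = 396

396


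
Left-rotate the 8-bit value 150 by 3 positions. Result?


Rotate 0b10010110 left by 3 (8-bit) = 0b10110100 = 180

180


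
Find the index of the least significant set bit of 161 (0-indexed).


0b10100001. Lowest set bit at position 0

0


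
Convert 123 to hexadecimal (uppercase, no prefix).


123 = 7B hex

7B


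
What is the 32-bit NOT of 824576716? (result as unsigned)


~0b110001001001100000101011001100 = 0b11001110110110011111010100110011 = 3470390579 (32-bit unsigned)

3470390579


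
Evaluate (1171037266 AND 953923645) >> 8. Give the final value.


Step 1: 1171037266 & 953923645 = 13146128
Step 2: 13146128 >> 8 = 51352

51352


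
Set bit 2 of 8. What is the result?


8 | (1 << 2) = 8 | 4 = 12

12


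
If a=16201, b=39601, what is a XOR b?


16201 ^ 39601 = 42488

42488


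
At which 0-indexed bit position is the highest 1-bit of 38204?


0b1001010100111100. Highest set bit at position 15

15


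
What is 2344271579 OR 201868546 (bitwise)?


0b10001011101110101011111011011011 | 0b1100000010000100010100000010 = 0b10001111101110101111111111011011 = 2411397083

2411397083


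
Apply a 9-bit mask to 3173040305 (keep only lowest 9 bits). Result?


3173040305 & 511 = 177

177


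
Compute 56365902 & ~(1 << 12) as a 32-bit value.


56365902 & ~(1 << 12) = 56361806

56361806


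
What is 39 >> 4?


0b100111 >> 4 = 0b10 = 2

2


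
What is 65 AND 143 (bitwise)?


0b1000001 & 0b10001111 = 0b1 = 1

1


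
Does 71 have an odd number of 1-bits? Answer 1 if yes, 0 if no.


0b1000111 has 4 ones => parity 0

0


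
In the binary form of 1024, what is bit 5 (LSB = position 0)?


0b10000000000, position 5 = 0

0


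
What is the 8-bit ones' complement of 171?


171 ^ 255 = 84

84


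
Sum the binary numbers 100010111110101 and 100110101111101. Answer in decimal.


100010111110101 + 100110101111101 = 1001001101110010 = 37746

37746


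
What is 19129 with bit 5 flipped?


19129 ^ (1 << 5) = 19129 ^ 32 = 19097

19097


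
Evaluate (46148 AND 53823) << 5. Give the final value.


Step 1: 46148 & 53823 = 36868
Step 2: 36868 << 5 = 1179776

1179776


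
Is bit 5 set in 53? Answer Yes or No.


0b110101, bit 5 = 1. Yes

Yes


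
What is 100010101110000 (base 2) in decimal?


100010101110000 in decimal = 17776

17776


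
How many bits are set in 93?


0b1011101 has 5 set bits

5


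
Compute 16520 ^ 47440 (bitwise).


0b100000010001000 ^ 0b1011100101010000 = 0b1111100111011000 = 63960

63960


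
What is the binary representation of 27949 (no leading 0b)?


27949 = 110110100101101 in binary

110110100101101


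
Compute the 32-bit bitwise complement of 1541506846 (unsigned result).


~0b1011011111000011000011100011110 = 0b10100100000111100111100011100001 = 2753460449 (32-bit unsigned)

2753460449


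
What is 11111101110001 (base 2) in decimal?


11111101110001 in decimal = 16241

16241


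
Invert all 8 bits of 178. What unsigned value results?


178 ^ 255 = 77

77


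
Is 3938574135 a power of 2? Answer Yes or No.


0b11101010110000011101111100110111. Multiple bits set => No

No


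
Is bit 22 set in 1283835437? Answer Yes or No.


0b1001100100001011100011000101101, bit 22 = 0. No

No


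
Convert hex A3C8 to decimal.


A3C8 hex = 41928 decimal

41928


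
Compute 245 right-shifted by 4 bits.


0b11110101 >> 4 = 0b1111 = 15

15


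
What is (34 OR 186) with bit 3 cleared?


Step 1: 34 | 186 = 186
Step 2: 186 & ~(1 << 3) = 178

178


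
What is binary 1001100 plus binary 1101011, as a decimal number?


1001100 + 1101011 = 10110111 = 183

183


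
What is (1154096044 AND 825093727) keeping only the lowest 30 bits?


Step 1: 1154096044 & 825093727 = 526860
Step 2: 526860 & 1073741823 = 526860

526860


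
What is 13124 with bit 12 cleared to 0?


13124 & ~(1 << 12) = 9028

9028


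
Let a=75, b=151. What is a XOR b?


75 ^ 151 = 220

220


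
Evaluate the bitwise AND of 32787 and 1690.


0b1000000000010011 & 0b11010011010 = 0b10010 = 18

18


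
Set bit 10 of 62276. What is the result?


62276 | (1 << 10) = 62276 | 1024 = 63300

63300


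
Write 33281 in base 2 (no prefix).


33281 = 1000001000000001 in binary

1000001000000001


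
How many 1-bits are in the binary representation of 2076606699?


0b1111011110001101000000011101011 has 17 set bits

17


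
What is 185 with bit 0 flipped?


185 ^ (1 << 0) = 185 ^ 1 = 184

184


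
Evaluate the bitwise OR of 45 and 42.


0b101101 | 0b101010 = 0b101111 = 47

47


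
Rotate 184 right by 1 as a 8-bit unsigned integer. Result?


Rotate 0b10111000 right by 1 (8-bit) = 0b1011100 = 92

92


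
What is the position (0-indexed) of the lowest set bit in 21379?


0b101001110000011. Lowest set bit at position 0

0


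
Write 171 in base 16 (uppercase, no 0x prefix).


171 = AB hex

AB


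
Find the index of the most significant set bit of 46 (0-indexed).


0b101110. Highest set bit at position 5

5


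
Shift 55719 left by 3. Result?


0b1101100110100111 << 3 = 0b1101100110100111000 = 445752

445752


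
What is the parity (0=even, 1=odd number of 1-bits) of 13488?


0b11010010110000 has 6 ones => parity 0

0


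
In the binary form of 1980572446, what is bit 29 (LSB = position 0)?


0b1110110000011010010001100011110, position 29 = 1

1


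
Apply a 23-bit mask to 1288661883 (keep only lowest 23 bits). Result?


1288661883 & 8388607 = 5204859

5204859


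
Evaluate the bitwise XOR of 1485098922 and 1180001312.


0b1011000100001001100111110101010 ^ 0b1000110010101010110010000100000 = 0b11110110100011010101110001010 = 517057418

517057418


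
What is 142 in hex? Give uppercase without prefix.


142 = 8E hex

8E


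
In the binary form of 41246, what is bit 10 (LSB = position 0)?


0b1010000100011110, position 10 = 0

0


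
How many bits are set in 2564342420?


0b10011000110110001100001010010100 has 13 set bits

13


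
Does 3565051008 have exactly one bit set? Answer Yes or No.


0b11010100011111100101110010000000. Multiple bits set => No

No


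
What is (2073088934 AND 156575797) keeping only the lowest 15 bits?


Step 1: 2073088934 & 156575797 = 152043556
Step 2: 152043556 & 32767 = 36

36


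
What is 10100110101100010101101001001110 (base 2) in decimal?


10100110101100010101101001001110 in decimal = 2796640846

2796640846


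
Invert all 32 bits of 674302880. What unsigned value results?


674302880 ^ 4294967295 = 3620664415

3620664415


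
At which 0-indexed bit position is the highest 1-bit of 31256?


0b111101000011000. Highest set bit at position 14

14


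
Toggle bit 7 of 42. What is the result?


42 ^ (1 << 7) = 42 ^ 128 = 170

170


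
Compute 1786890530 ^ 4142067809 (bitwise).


0b1101010100000011100100100100010 ^ 0b11110110111000101111000001100001 = 0b10011100011000110011100101000011 = 2623748419

2623748419


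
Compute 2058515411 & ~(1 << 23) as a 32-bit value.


2058515411 & ~(1 << 23) = 2050126803

2050126803


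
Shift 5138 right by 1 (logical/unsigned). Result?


0b1010000010010 >> 1 = 0b101000001001 = 2569

2569


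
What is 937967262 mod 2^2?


937967262 & 3 = 2

2


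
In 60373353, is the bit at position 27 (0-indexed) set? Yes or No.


0b11100110010011100101101001, bit 27 = 0. No

No


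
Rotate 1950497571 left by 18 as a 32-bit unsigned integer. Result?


Rotate 0b1110100010000100011101100100011 left by 18 (32-bit) = 0b11101100100011011101000100001000 = 3968717064

3968717064


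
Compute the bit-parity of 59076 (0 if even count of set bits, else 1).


0b1110011011000100 has 8 ones => parity 0

0


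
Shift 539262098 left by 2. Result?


0b100000001001000111110010010010 << 2 = 0b10000000100100011111001001001000 = 2157048392

2157048392


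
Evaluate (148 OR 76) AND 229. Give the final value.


Step 1: 148 | 76 = 220
Step 2: 220 & 229 = 196

196


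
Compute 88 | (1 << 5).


88 | (1 << 5) = 88 | 32 = 120

120


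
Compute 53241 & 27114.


0b1100111111111001 & 0b110100111101010 = 0b100100111101000 = 18920

18920


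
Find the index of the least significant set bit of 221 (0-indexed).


0b11011101. Lowest set bit at position 0

0


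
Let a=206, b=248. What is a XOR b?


206 ^ 248 = 54

54


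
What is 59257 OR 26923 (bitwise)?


0b1110011101111001 | 0b110100100101011 = 0b1110111101111011 = 61307

61307


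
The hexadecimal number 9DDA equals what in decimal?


9DDA hex = 40410 decimal

40410


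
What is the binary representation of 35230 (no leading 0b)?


35230 = 1000100110011110 in binary

1000100110011110


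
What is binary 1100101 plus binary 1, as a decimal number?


1100101 + 1 = 1100110 = 102

102


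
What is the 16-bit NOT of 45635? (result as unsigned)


~0b1011001001000011 = 0b100110110111100 = 19900 (16-bit unsigned)

19900


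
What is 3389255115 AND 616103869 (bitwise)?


0b11001010000000111110110111001011 & 0b100100101110001111111110111101 = 0b1110110110001001 = 60809

60809


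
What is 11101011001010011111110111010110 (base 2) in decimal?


11101011001010011111110111010110 in decimal = 3945397718

3945397718


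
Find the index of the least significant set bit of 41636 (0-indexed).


0b1010001010100100. Lowest set bit at position 2

2


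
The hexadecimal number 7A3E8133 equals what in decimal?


7A3E8133 hex = 2050916659 decimal

2050916659


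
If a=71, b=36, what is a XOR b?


71 ^ 36 = 99

99


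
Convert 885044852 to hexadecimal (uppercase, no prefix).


885044852 = 34C0B674 hex

34C0B674
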